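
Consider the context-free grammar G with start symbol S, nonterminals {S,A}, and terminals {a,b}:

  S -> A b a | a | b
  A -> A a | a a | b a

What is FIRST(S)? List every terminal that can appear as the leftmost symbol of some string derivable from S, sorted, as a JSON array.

FIRST iteration:
[1]
  A via A→a a: +{a}
  A via A→b a: +{b}
  S via S→A b a: +{a,b}
  FIRST[S]={a,b}  FIRST[A]={a,b}
[2] — fixpoint
  FIRST[S]={a,b}  FIRST[A]={a,b}

FIRST(S) = ["a", "b"]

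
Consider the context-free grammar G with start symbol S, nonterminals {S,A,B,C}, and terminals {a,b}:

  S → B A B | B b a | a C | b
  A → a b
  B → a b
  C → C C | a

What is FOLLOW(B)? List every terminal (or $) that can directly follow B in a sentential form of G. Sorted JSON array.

FIRST sets, iterate to fixpoint:
pass 1:
  A via A→a b: +{a}
  B via B→a b: +{a}
  C via C→a: +{a}
  S via S→B A B: +{a}
  S via S→b: +{b}
  FIRST[S]={a,b}  FIRST[A]={a}  FIRST[B]={a}  FIRST[C]={a}
pass 2: (no change)
  FIRST[S]={a,b}  FIRST[A]={a}  FIRST[B]={a}  FIRST[C]={a}

FOLLOW sets:
initialize: $ ∈ FOLLOW(S)
[1]
  C→C C: FOLLOW(C) ⊇ FIRST(C) = {a}; new: +{a}
  S→B A B: FOLLOW(B) ⊇ FIRST(A) = {a}; new: +{a}
  S→B A B: FOLLOW(A) ⊇ FIRST(B) = {a}; new: +{a}
  S→B A B: FOLLOW(B) ⊇ FOLLOW(S) ⊇ {$}; new: +{$}
  S→B b a: FOLLOW(B) ⊇ FIRST(b) = {b}; new: +{b}
  S→a C: FOLLOW(C) ⊇ FOLLOW(S) ⊇ {$}; new: +{$}
  S: {$}  A: {a}  B: {$,a,b}  C: {$,a}
[2] (stable)
  S: {$}  A: {a}  B: {$,a,b}  C: {$,a}

FOLLOW(B) = ["$", "a", "b"]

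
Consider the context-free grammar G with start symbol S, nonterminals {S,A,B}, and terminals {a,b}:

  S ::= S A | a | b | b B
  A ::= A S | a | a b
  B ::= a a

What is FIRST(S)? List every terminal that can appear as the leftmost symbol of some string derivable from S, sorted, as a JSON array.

FIRST iteration:
round 1:
  A via A→a: +{a}
  B via B→a a: +{a}
  S via S→a: +{a}
  S via S→b: +{b}
  FIRST[S]={a,b}  FIRST[A]={a}  FIRST[B]={a}
round 2: done
  FIRST[S]={a,b}  FIRST[A]={a}  FIRST[B]={a}

FIRST(S) = ["a", "b"]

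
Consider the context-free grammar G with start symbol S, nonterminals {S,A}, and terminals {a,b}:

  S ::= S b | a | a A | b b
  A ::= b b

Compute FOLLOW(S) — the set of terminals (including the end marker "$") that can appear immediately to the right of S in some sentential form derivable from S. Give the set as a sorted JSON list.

FIRST iteration:
iter 1:
  A via A→b b: +{b}
  S via S→a: +{a}
  S via S→b b: +{b}
  FIRST(S)={a,b}  FIRST(A)={b}
iter 2: (no change)
  FIRST(S)={a,b}  FIRST(A)={b}

FOLLOW sets:
initialize: $ ∈ FOLLOW(S)
pass 1:
  S→S b: FOLLOW(S) ⊇ FIRST(b) = {b}; new: +{b}
  S→a A: FOLLOW(A) ⊇ FOLLOW(S) ⊇ {$,b}; new: +{$,b}
  FOLLOW(S)={$,b}  FOLLOW(A)={$,b}
pass 2: done
  FOLLOW(S)={$,b}  FOLLOW(A)={$,b}

FOLLOW(S) = ["$", "b"]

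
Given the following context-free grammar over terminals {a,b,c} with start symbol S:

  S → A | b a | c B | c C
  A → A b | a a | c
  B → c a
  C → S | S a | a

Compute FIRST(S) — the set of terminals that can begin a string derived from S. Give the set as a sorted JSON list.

Compute FIRST by fixpoint:
[1]
  A via A→a a: +{a}
  A via A→c: +{c}
  B via B→c a: +{c}
  C via C→a: +{a}
  S via S→A: +{a,c}
  S via S→b a: +{b}
  FIRST[S]={a,b,c}  FIRST[A]={a,c}  FIRST[B]={c}  FIRST[C]={a}
[2]
  C via C→S: +{b,c}
  FIRST[S]={a,b,c}  FIRST[A]={a,c}  FIRST[B]={c}  FIRST[C]={a,b,c}
[3] — fixpoint
  FIRST[S]={a,b,c}  FIRST[A]={a,c}  FIRST[B]={c}  FIRST[C]={a,b,c}

FIRST(S) = ["a", "b", "c"]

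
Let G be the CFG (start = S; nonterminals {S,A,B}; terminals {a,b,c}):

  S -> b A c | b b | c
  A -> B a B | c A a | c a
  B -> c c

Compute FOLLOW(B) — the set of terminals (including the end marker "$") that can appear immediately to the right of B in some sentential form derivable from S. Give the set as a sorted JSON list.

Compute FIRST by fixpoint:
iter 1:
  A via A→c A a: +{c}
  B via B→c c: +{c}
  S via S→b A c: +{b}
  S via S→c: +{c}
  S: {b,c}  A: {c}  B: {c}
iter 2: (stable)
  S: {b,c}  A: {c}  B: {c}

Compute FOLLOW by fixpoint:
seed FOLLOW(S) with $
[1]
  A→B a B: FOLLOW(B) ⊇ FIRST(a) = {a}; new: +{a}
  A→c A a: FOLLOW(A) ⊇ FIRST(a) = {a}; new: +{a}
  S→b A c: FOLLOW(A) ⊇ FIRST(c) = {c}; new: +{c}
  FOLLOW[S]={$}  FOLLOW[A]={a,c}  FOLLOW[B]={a}
[2]
  A→B a B: FOLLOW(B) ⊇ FOLLOW(A) ⊇ {a,c}; new: +{c}
  FOLLOW[S]={$}  FOLLOW[A]={a,c}  FOLLOW[B]={a,c}
[3] done
  FOLLOW[S]={$}  FOLLOW[A]={a,c}  FOLLOW[B]={a,c}

FOLLOW(B) = ["a", "c"]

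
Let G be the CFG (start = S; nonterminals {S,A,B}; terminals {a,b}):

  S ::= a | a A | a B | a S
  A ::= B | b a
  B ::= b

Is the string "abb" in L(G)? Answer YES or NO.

Convert to CNF:
  S -> T1 A | T1 B | T1 S | a
  A -> T0 T1 | b
  B -> b
  T0 -> b
  T1 -> a

CYK table (by increasing span):
  T[0,0] 'a' = {S,T1}  orig:{S}
  T[1,1] 'b' = {A,B,T0}  orig:{A,B}
  T[2,2] 'b' = {A,B,T0}  orig:{A,B}
  T[0,1] 'ab' = {S}
  T[1,2] 'bb' = ∅
  T[0,2] 'abb' = ∅

S ∉ T[0,2] ⇒ NO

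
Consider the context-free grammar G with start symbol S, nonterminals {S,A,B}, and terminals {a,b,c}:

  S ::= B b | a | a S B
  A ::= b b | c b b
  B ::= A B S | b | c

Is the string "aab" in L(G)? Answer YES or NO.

Convert to CNF:
  S -> B T0 | T2 X5 | a
  A -> T0 T0 | T1 X3
  B -> A X4 | b | c
  T0 -> b
  T1 -> c
  T2 -> a
  X3 -> T0 T0
  X4 -> B S
  X5 -> S B

CYK fill:
  [0..0]={S,T2}  "a"  orig:{S}
  [1..1]={S,T2}  "a"  orig:{S}
  [2..2]={B,T0}  "b"  orig:{B}
  [0..1]=∅  "aa"
  [1..2]={X5}  "ab"  orig:{}
  [0..2]={S}  "aab"

S ∈ T[0,2] ⇒ YES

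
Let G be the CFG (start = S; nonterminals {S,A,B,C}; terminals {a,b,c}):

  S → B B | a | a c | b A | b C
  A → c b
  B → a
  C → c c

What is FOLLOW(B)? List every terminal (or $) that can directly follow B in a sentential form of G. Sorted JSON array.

Compute FIRST by fixpoint:
[1]
  A via A→c b: +{c}
  B via B→a: +{a}
  C via C→c c: +{c}
  S via S→B B: +{a}
  S via S→b A: +{b}
  FIRST(S)={a,b}  FIRST(A)={c}  FIRST(B)={a}  FIRST(C)={c}
[2] (no change)
  FIRST(S)={a,b}  FIRST(A)={c}  FIRST(B)={a}  FIRST(C)={c}

FOLLOW iteration:
seed FOLLOW(S) with $
round 1:
  S→B B: FOLLOW(B) ⊇ FIRST(B) = {a}; new: +{a}
  S→B B: FOLLOW(B) ⊇ FOLLOW(S) ⊇ {$}; new: +{$}
  S→b A: FOLLOW(A) ⊇ FOLLOW(S) ⊇ {$}; new: +{$}
  S→b C: FOLLOW(C) ⊇ FOLLOW(S) ⊇ {$}; new: +{$}
  FOLLOW(S)={$}  FOLLOW(A)={$}  FOLLOW(B)={$,a}  FOLLOW(C)={$}
round 2: (stable)
  FOLLOW(S)={$}  FOLLOW(A)={$}  FOLLOW(B)={$,a}  FOLLOW(C)={$}

FOLLOW(B) = ["$", "a"]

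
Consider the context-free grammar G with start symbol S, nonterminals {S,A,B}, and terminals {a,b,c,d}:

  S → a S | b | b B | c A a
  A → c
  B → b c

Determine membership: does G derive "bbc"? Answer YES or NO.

Convert to CNF:
  S -> T0 B | T1 X3 | T2 S | b
  A -> c
  B -> T0 T1
  T0 -> b
  T1 -> c
  T2 -> a
  X3 -> A T2

CYK fill:
  cell(0,0) b: {S,T0}  orig:{S}
  cell(1,1) b: {S,T0}  orig:{S}
  cell(2,2) c: {A,T1}  orig:{A}
  cell(0,1) bb: ∅
  cell(1,2) bc: {B}
  cell(0,2) bbc: {S}

S ∈ T[0,2] ⇒ YES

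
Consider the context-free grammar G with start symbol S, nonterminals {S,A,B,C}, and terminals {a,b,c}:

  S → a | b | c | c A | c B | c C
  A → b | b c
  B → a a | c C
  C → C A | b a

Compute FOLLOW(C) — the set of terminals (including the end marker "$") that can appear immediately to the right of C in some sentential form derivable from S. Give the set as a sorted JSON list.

FIRST iteration:
iter 1:
  A via A→b: +{b}
  B via B→a a: +{a}
  B via B→c C: +{c}
  C via C→b a: +{b}
  S via S→a: +{a}
  S via S→b: +{b}
  S via S→c: +{c}
  FIRST(S)={a,b,c}  FIRST(A)={b}  FIRST(B)={a,c}  FIRST(C)={b}
iter 2: (no change)
  FIRST(S)={a,b,c}  FIRST(A)={b}  FIRST(B)={a,c}  FIRST(C)={b}

FOLLOW sets:
FOLLOW(S) := {$}
iter 1:
  C→C A: FOLLOW(C) ⊇ FIRST(A) = {b}; new: +{b}
  C→C A: FOLLOW(A) ⊇ FOLLOW(C) ⊇ {b}; new: +{b}
  S→c A: FOLLOW(A) ⊇ FOLLOW(S) ⊇ {$}; new: +{$}
  S→c B: FOLLOW(B) ⊇ FOLLOW(S) ⊇ {$}; new: +{$}
  S→c C: FOLLOW(C) ⊇ FOLLOW(S) ⊇ {$}; new: +{$}
  FOLLOW[S]={$}  FOLLOW[A]={$,b}  FOLLOW[B]={$}  FOLLOW[C]={$,b}
iter 2: done
  FOLLOW[S]={$}  FOLLOW[A]={$,b}  FOLLOW[B]={$}  FOLLOW[C]={$,b}

FOLLOW(C) = ["$", "b"]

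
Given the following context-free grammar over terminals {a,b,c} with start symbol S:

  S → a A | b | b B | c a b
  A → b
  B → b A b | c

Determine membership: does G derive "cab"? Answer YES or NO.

Convert to CNF:
  S -> T0 B | T1 A | T2 X4 | b
  A -> b
  B -> T0 X3 | c
  T0 -> b
  T1 -> a
  T2 -> c
  X3 -> A T0
  X4 -> T1 T0

CYK fill:
  [0..0]={B,T2}  "c"  orig:{B}
  [1..1]={T1}  "a"  orig:{}
  [2..2]={A,S,T0}  "b"  orig:{A,S}
  [0..1]=∅  "ca"
  [1..2]={S,X4}  "ab"  orig:{S}
  [0..2]={S}  "cab"

S ∈ T[0,2] ⇒ YES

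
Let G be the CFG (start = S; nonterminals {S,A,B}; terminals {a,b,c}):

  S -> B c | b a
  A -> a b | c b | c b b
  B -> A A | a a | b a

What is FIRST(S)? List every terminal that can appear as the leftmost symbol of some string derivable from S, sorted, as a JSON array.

FIRST sets, iterate to fixpoint:
[1]
  A via A→a b: +{a}
  A via A→c b: +{c}
  B via B→A A: +{a,c}
  B via B→b a: +{b}
  S via S→B c: +{a,b,c}
  FIRST[S]={a,b,c}  FIRST[A]={a,c}  FIRST[B]={a,b,c}
[2] (no change)
  FIRST[S]={a,b,c}  FIRST[A]={a,c}  FIRST[B]={a,b,c}

FIRST(S) = ["a", "b", "c"]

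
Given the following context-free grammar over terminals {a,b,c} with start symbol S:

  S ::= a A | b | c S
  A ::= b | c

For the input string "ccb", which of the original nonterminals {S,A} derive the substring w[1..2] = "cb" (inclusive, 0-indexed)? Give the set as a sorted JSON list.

CNF form of G:
  S -> T0 A | T1 S | b
  A -> b | c
  T0 -> a
  T1 -> c

CYK fill (cells [i..j] with 1 ≤ i ≤ j ≤ 2 only):
  cell(1,1) c: {A,T1}  orig:{A}
  cell(2,2) b: {A,S}
  cell(1,2) cb: {S}

Original NTs in T[1,2] deriving "cb": ["S"]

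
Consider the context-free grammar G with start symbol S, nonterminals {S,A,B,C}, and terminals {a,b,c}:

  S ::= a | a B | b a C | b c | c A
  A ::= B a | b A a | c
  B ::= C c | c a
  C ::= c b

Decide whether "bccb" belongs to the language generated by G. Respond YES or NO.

CNF form of G:
  S -> T0 B | T1 T2 | T1 X4 | T2 A | a
  A -> B T0 | T1 X3 | c
  B -> C T2 | T2 T0
  C -> T2 T1
  T0 -> a
  T1 -> b
  T2 -> c
  X3 -> A T0
  X4 -> T0 C

Fill CYK table bottom-up:
  [0..0]={T1}  "b"  orig:{}
  [1..1]={A,T2}  "c"  orig:{A}
  [2..2]={A,T2}  "c"  orig:{A}
  [3..3]={T1}  "b"  orig:{}
  [0..1]={S}  "bc"
  [1..2]={S}  "cc"
  [2..3]={C}  "cb"
  [0..2]=∅  "bcc"
  [1..3]=∅  "ccb"
  [0..3]=∅  "bccb"

S ∉ T[0,3] ⇒ NO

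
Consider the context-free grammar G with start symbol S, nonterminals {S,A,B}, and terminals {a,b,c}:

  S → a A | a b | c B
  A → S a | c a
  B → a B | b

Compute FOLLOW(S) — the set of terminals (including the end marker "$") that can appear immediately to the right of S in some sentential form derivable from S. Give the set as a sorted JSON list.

Compute FIRST by fixpoint:
round 1:
  A via A→c a: +{c}
  B via B→a B: +{a}
  B via B→b: +{b}
  S via S→a A: +{a}
  S via S→c B: +{c}
  S: {a,c}  A: {c}  B: {a,b}
round 2:
  A via A→S a: +{a}
  S: {a,c}  A: {a,c}  B: {a,b}
round 3: (no change)
  S: {a,c}  A: {a,c}  B: {a,b}

FOLLOW sets:
seed FOLLOW(S) with $
round 1:
  A→S a: FOLLOW(S) ⊇ FIRST(a) = {a}; new: +{a}
  S→a A: FOLLOW(A) ⊇ FOLLOW(S) ⊇ {$,a}; new: +{$,a}
  S→c B: FOLLOW(B) ⊇ FOLLOW(S) ⊇ {$,a}; new: +{$,a}
  FOLLOW(S)={$,a}  FOLLOW(A)={$,a}  FOLLOW(B)={$,a}
round 2: done
  FOLLOW(S)={$,a}  FOLLOW(A)={$,a}  FOLLOW(B)={$,a}

FOLLOW(S) = ["$", "a"]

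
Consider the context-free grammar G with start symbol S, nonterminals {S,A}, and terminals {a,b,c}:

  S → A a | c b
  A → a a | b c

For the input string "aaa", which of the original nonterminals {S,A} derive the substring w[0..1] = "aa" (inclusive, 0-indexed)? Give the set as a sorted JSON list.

CNF form of G:
  S -> A T0 | T2 T1
  A -> T0 T0 | T1 T2
  T0 -> a
  T1 -> b
  T2 -> c

CYK fill, restricted to cells inside w[0..1]:
  [0..0]={T0}  "a"  orig:{}
  [1..1]={T0}  "a"  orig:{}
  [0..1]={A}  "aa"

Original NTs in T[0,1] deriving "aa": ["A"]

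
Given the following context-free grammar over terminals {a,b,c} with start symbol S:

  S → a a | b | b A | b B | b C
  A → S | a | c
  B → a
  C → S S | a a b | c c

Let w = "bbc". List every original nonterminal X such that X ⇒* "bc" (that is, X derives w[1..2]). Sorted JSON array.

CNF form of G:
  S -> T0 T0 | T1 A | T1 B | T1 C | b
  A -> T0 T0 | T1 A | T1 B | T1 C | a | b | c
  B -> a
  C -> S S | T0 X3 | T2 T2
  T0 -> a
  T1 -> b
  T2 -> c
  X3 -> T0 T1

CYK table (by increasing span), restricted to cells inside w[1..2]:
  cell(1,1) b: {A,S,T1}  orig:{A,S}
  cell(2,2) c: {A,T2}  orig:{A}
  cell(1,2) bc: {A,S}

Original NTs in T[1,2] deriving "bc": ["A", "S"]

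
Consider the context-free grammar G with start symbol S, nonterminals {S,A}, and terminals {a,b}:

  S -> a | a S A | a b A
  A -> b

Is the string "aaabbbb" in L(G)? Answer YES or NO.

Convert to CNF:
  S -> T0 X2 | T0 X3 | a
  A -> b
  T0 -> a
  T1 -> b
  X2 -> S A
  X3 -> T1 A

CYK fill:
  [0..0]={S,T0}  "a"  orig:{S}
  [1..1]={S,T0}  "a"  orig:{S}
  [2..2]={S,T0}  "a"  orig:{S}
  [3..3]={A,T1}  "b"  orig:{A}
  [4..4]={A,T1}  "b"  orig:{A}
  [5..5]={A,T1}  "b"  orig:{A}
  [6..6]={A,T1}  "b"  orig:{A}
  [0..1]=∅  "aa"
  [1..2]=∅  "aa"
  [2..3]={X2}  "ab"  orig:{}
  [3..4]={X3}  "bb"  orig:{}
  [4..5]={X3}  "bb"  orig:{}
  [5..6]={X3}  "bb"  orig:{}
  [0..2]=∅  "aaa"
  [1..3]={S}  "aab"
  [2..4]={S}  "abb"
  [3..5]=∅  "bbb"
  [4..6]=∅  "bbb"
  [0..3]=∅  "aaab"
  [1..4]={X2}  "aabb"  orig:{}
  [2..5]={X2}  "abbb"  orig:{}
  [3..6]=∅  "bbbb"
  [0..4]={S}  "aaabb"
  [1..5]={S}  "aabbb"
  [2..6]=∅  "abbbb"
  [0..5]={X2}  "aaabbb"  orig:{}
  [1..6]={X2}  "aabbbb"  orig:{}
  [0..6]={S}  "aaabbbb"

S ∈ T[0,6] ⇒ YES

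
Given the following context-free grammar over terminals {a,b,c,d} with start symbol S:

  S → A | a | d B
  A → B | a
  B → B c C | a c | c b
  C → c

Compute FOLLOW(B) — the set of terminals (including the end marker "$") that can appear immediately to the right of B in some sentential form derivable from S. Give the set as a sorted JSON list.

FIRST iteration:
round 1:
  A via A→a: +{a}
  B via B→a c: +{a}
  B via B→c b: +{c}
  C via C→c: +{c}
  S via S→A: +{a}
  S via S→d B: +{d}
  S: {a,d}  A: {a}  B: {a,c}  C: {c}
round 2:
  A via A→B: +{c}
  S via S→A: +{c}
  S: {a,c,d}  A: {a,c}  B: {a,c}  C: {c}
round 3: (no change)
  S: {a,c,d}  A: {a,c}  B: {a,c}  C: {c}

FOLLOW iteration:
FOLLOW(S) := {$}
[1]
  B→B c C: FOLLOW(B) ⊇ FIRST(c) = {c}; new: +{c}
  B→B c C: FOLLOW(C) ⊇ FOLLOW(B) ⊇ {c}; new: +{c}
  S→A: FOLLOW(A) ⊇ FOLLOW(S) ⊇ {$}; new: +{$}
  S→d B: FOLLOW(B) ⊇ FOLLOW(S) ⊇ {$}; new: +{$}
  S: {$}  A: {$}  B: {$,c}  C: {c}
[2]
  B→B c C: FOLLOW(C) ⊇ FOLLOW(B) ⊇ {$,c}; new: +{$}
  S: {$}  A: {$}  B: {$,c}  C: {$,c}
[3] — fixpoint
  S: {$}  A: {$}  B: {$,c}  C: {$,c}

FOLLOW(B) = ["$", "c"]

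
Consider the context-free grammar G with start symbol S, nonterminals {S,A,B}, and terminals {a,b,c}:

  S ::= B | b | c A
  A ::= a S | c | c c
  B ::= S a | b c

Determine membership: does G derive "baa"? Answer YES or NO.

CNF form of G:
  S -> S T0 | T1 A | T2 T1 | b
  A -> T0 S | T1 T1 | c
  B -> S T0 | T2 T1
  T0 -> a
  T1 -> c
  T2 -> b

Fill CYK table bottom-up:
  [0..0]={S,T2}  "b"  orig:{S}
  [1..1]={T0}  "a"  orig:{}
  [2..2]={T0}  "a"  orig:{}
  [0..1]={B,S}  "ba"
  [1..2]=∅  "aa"
  [0..2]={B,S}  "baa"

S ∈ T[0,2] ⇒ YES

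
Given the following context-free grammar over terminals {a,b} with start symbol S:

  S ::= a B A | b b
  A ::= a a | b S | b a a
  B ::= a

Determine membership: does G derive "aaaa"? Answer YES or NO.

CNF form of G:
  S -> T0 X3 | T1 T1
  A -> T0 T0 | T1 S | T1 X2
  B -> a
  T0 -> a
  T1 -> b
  X2 -> T0 T0
  X3 -> B A

CYK fill:
  T[0,0] 'a' = {B,T0}  orig:{B}
  T[1,1] 'a' = {B,T0}  orig:{B}
  T[2,2] 'a' = {B,T0}  orig:{B}
  T[3,3] 'a' = {B,T0}  orig:{B}
  T[0,1] 'aa' = {A,X2}  orig:{A}
  T[1,2] 'aa' = {A,X2}  orig:{A}
  T[2,3] 'aa' = {A,X2}  orig:{A}
  T[0,2] 'aaa' = {X3}  orig:{}
  T[1,3] 'aaa' = {X3}  orig:{}
  T[0,3] 'aaaa' = {S}

S ∈ T[0,3] ⇒ YES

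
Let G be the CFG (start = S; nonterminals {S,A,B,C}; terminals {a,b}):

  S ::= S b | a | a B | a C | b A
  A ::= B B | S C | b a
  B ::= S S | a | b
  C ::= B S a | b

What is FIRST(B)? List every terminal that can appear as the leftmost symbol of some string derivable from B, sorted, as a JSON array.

Compute FIRST by fixpoint:
pass 1:
  A via A→b a: +{b}
  B via B→a: +{a}
  B via B→b: +{b}
  C via C→B S a: +{a,b}
  S via S→a: +{a}
  S via S→b A: +{b}
  FIRST(S)={a,b}  FIRST(A)={b}  FIRST(B)={a,b}  FIRST(C)={a,b}
pass 2:
  A via A→B B: +{a}
  FIRST(S)={a,b}  FIRST(A)={a,b}  FIRST(B)={a,b}  FIRST(C)={a,b}
pass 3: (no change)
  FIRST(S)={a,b}  FIRST(A)={a,b}  FIRST(B)={a,b}  FIRST(C)={a,b}

FIRST(B) = ["a", "b"]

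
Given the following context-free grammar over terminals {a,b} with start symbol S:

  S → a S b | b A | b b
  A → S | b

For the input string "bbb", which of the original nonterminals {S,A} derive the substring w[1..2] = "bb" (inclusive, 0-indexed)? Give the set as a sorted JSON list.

Convert to CNF:
  S -> T0 X3 | T1 A | T1 T1
  A -> T0 X2 | T1 A | T1 T1 | b
  T0 -> a
  T1 -> b
  X2 -> S T1
  X3 -> S T1

Fill CYK table bottom-up (cells [i..j] with 1 ≤ i ≤ j ≤ 2 only):
  T[1,1] 'b' = {A,T1}  orig:{A}
  T[2,2] 'b' = {A,T1}  orig:{A}
  T[1,2] 'bb' = {A,S}

Original NTs in T[1,2] deriving "bb": ["A", "S"]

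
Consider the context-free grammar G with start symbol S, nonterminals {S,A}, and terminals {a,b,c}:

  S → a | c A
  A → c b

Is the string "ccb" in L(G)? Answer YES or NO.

CNF form of G:
  S -> T0 A | a
  A -> T0 T1
  T0 -> c
  T1 -> b

CYK table (by increasing span):
  [0..0]={T0}  "c"  orig:{}
  [1..1]={T0}  "c"  orig:{}
  [2..2]={T1}  "b"  orig:{}
  [0..1]=∅  "cc"
  [1..2]={A}  "cb"
  [0..2]={S}  "ccb"

S ∈ T[0,2] ⇒ YES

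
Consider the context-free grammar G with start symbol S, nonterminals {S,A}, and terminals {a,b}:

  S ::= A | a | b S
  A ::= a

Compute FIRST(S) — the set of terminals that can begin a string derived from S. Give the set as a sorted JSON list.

FIRST iteration:
round 1:
  A via A→a: +{a}
  S via S→A: +{a}
  S via S→b S: +{b}
  FIRST(S)={a,b}  FIRST(A)={a}
round 2: (no change)
  FIRST(S)={a,b}  FIRST(A)={a}

FIRST(S) = ["a", "b"]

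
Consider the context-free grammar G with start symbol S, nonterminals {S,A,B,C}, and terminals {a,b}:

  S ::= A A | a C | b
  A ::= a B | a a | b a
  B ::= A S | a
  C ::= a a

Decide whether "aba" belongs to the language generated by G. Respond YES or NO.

CNF form of G:
  S -> A A | T0 C | b
  A -> T0 B | T0 T0 | T1 T0
  B -> A S | a
  C -> T0 T0
  T0 -> a
  T1 -> b

Fill CYK table bottom-up:
  cell(0,0) a: {B,T0}  orig:{B}
  cell(1,1) b: {S,T1}  orig:{S}
  cell(2,2) a: {B,T0}  orig:{B}
  cell(0,1) ab: ∅
  cell(1,2) ba: {A}
  cell(0,2) aba: ∅

S ∉ T[0,2] ⇒ NO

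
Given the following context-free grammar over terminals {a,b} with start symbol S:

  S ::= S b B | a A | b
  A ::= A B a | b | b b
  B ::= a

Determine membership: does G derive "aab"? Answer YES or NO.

Convert to CNF:
  S -> S X3 | T0 A | b
  A -> A X2 | T1 T1 | b
  B -> a
  T0 -> a
  T1 -> b
  X2 -> B T0
  X3 -> T1 B

Fill CYK table bottom-up:
  T[0,0] 'a' = {B,T0}  orig:{B}
  T[1,1] 'a' = {B,T0}  orig:{B}
  T[2,2] 'b' = {A,S,T1}  orig:{A,S}
  T[0,1] 'aa' = {X2}  orig:{}
  T[1,2] 'ab' = {S}
  T[0,2] 'aab' = ∅

S ∉ T[0,2] ⇒ NO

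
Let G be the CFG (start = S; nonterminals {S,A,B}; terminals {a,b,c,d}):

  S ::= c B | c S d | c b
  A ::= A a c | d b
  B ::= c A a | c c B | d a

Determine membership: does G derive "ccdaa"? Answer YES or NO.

CNF form of G:
  S -> T1 B | T1 T3 | T1 X7
  A -> A X4 | T2 T3
  B -> T1 X5 | T1 X6 | T2 T0
  T0 -> a
  T1 -> c
  T2 -> d
  T3 -> b
  X4 -> T0 T1
  X5 -> A T0
  X6 -> T1 B
  X7 -> S T2

Fill CYK table bottom-up:
  cell(0,0) c: {T1}  orig:{}
  cell(1,1) c: {T1}  orig:{}
  cell(2,2) d: {T2}  orig:{}
  cell(3,3) a: {T0}  orig:{}
  cell(4,4) a: {T0}  orig:{}
  cell(0,1) cc: ∅
  cell(1,2) cd: ∅
  cell(2,3) da: {B}
  cell(3,4) aa: ∅
  cell(0,2) ccd: ∅
  cell(1,3) cda: {S,X6}  orig:{S}
  cell(2,4) daa: ∅
  cell(0,3) ccda: {B}
  cell(1,4) cdaa: ∅
  cell(0,4) ccdaa: ∅

S ∉ T[0,4] ⇒ NO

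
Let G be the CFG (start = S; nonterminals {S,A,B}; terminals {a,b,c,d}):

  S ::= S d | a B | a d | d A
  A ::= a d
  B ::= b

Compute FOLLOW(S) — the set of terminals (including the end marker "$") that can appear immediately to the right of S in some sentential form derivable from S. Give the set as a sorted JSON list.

FIRST iteration:
[1]
  A via A→a d: +{a}
  B via B→b: +{b}
  S via S→a B: +{a}
  S via S→d A: +{d}
  FIRST[S]={a,d}  FIRST[A]={a}  FIRST[B]={b}
[2] — fixpoint
  FIRST[S]={a,d}  FIRST[A]={a}  FIRST[B]={b}

FOLLOW sets:
FOLLOW(S) := {$}
pass 1:
  S→S d: FOLLOW(S) ⊇ FIRST(d) = {d}; new: +{d}
  S→a B: FOLLOW(B) ⊇ FOLLOW(S) ⊇ {$,d}; new: +{$,d}
  S→d A: FOLLOW(A) ⊇ FOLLOW(S) ⊇ {$,d}; new: +{$,d}
  FOLLOW(S)={$,d}  FOLLOW(A)={$,d}  FOLLOW(B)={$,d}
pass 2: (stable)
  FOLLOW(S)={$,d}  FOLLOW(A)={$,d}  FOLLOW(B)={$,d}

FOLLOW(S) = ["$", "d"]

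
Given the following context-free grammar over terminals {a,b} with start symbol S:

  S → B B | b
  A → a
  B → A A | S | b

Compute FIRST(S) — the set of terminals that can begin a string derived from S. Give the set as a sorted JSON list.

Compute FIRST by fixpoint:
pass 1:
  A via A→a: +{a}
  B via B→A A: +{a}
  B via B→b: +{b}
  S via S→B B: +{a,b}
  FIRST(S)={a,b}  FIRST(A)={a}  FIRST(B)={a,b}
pass 2: — fixpoint
  FIRST(S)={a,b}  FIRST(A)={a}  FIRST(B)={a,b}

FIRST(S) = ["a", "b"]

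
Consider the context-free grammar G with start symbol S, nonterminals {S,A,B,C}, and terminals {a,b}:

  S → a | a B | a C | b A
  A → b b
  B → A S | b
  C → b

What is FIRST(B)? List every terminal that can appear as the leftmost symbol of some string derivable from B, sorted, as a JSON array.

FIRST sets, iterate to fixpoint:
round 1:
  A via A→b b: +{b}
  B via B→A S: +{b}
  C via C→b: +{b}
  S via S→a: +{a}
  S via S→b A: +{b}
  FIRST[S]={a,b}  FIRST[A]={b}  FIRST[B]={b}  FIRST[C]={b}
round 2: — fixpoint
  FIRST[S]={a,b}  FIRST[A]={b}  FIRST[B]={b}  FIRST[C]={b}

FIRST(B) = ["b"]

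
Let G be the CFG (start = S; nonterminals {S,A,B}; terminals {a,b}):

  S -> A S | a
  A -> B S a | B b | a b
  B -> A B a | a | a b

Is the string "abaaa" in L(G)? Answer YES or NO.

Convert to CNF:
  S -> A S | a
  A -> B T1 | B X2 | T0 T1
  B -> A X3 | T0 T1 | a
  T0 -> a
  T1 -> b
  X2 -> S T0
  X3 -> B T0

Fill CYK table bottom-up:
  cell(0,0) a: {B,S,T0}  orig:{B,S}
  cell(1,1) b: {T1}  orig:{}
  cell(2,2) a: {B,S,T0}  orig:{B,S}
  cell(3,3) a: {B,S,T0}  orig:{B,S}
  cell(4,4) a: {B,S,T0}  orig:{B,S}
  cell(0,1) ab: {A,B}
  cell(1,2) ba: ∅
  cell(2,3) aa: {X2,X3}  orig:{}
  cell(3,4) aa: {X2,X3}  orig:{}
  cell(0,2) aba: {S,X3}  orig:{S}
  cell(1,3) baa: ∅
  cell(2,4) aaa: {A}
  cell(0,3) abaa: {A,B,X2}  orig:{A,B}
  cell(1,4) baaa: ∅
  cell(0,4) abaaa: {S,X3}  orig:{S}

S ∈ T[0,4] ⇒ YES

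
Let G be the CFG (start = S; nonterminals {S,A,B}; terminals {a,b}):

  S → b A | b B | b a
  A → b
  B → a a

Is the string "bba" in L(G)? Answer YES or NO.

CNF form of G:
  S -> T1 A | T1 B | T1 T0
  A -> b
  B -> T0 T0
  T0 -> a
  T1 -> b

CYK table (by increasing span):
  cell(0,0) b: {A,T1}  orig:{A}
  cell(1,1) b: {A,T1}  orig:{A}
  cell(2,2) a: {T0}  orig:{}
  cell(0,1) bb: {S}
  cell(1,2) ba: {S}
  cell(0,2) bba: ∅

S ∉ T[0,2] ⇒ NO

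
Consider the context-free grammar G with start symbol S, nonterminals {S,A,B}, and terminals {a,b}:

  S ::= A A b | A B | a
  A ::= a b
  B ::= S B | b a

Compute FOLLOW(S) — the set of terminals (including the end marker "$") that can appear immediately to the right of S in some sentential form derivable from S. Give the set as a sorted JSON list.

FIRST sets, iterate to fixpoint:
[1]
  A via A→a b: +{a}
  B via B→b a: +{b}
  S via S→A A b: +{a}
  FIRST(S)={a}  FIRST(A)={a}  FIRST(B)={b}
[2]
  B via B→S B: +{a}
  FIRST(S)={a}  FIRST(A)={a}  FIRST(B)={a,b}
[3] (no change)
  FIRST(S)={a}  FIRST(A)={a}  FIRST(B)={a,b}

FOLLOW iteration:
seed FOLLOW(S) with $
round 1:
  B→S B: FOLLOW(S) ⊇ FIRST(B) = {a,b}; new: +{a,b}
  S→A A b: FOLLOW(A) ⊇ FIRST(A) = {a}; new: +{a}
  S→A A b: FOLLOW(A) ⊇ FIRST(b) = {b}; new: +{b}
  S→A B: FOLLOW(B) ⊇ FOLLOW(S) ⊇ {$,a,b}; new: +{$,a,b}
  FOLLOW(S)={$,a,b}  FOLLOW(A)={a,b}  FOLLOW(B)={$,a,b}
round 2: (no change)
  FOLLOW(S)={$,a,b}  FOLLOW(A)={a,b}  FOLLOW(B)={$,a,b}

FOLLOW(S) = ["$", "a", "b"]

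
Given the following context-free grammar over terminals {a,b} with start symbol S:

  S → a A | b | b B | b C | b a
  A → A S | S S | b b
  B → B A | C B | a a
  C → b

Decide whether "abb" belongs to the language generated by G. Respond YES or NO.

Convert to CNF:
  S -> T0 B | T0 C | T0 T1 | T1 A | b
  A -> A S | S S | T0 T0
  B -> B A | C B | T1 T1
  C -> b
  T0 -> b
  T1 -> a

CYK table (by increasing span):
  [0..0]={T1}  "a"  orig:{}
  [1..1]={C,S,T0}  "b"  orig:{C,S}
  [2..2]={C,S,T0}  "b"  orig:{C,S}
  [0..1]=∅  "ab"
  [1..2]={A,S}  "bb"
  [0..2]={S}  "abb"

S ∈ T[0,2] ⇒ YES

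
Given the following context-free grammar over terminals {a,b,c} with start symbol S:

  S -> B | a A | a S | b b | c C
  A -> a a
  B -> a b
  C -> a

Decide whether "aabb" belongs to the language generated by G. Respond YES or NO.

CNF form of G:
  S -> T0 A | T0 S | T0 T1 | T1 T1 | T2 C
  A -> T0 T0
  B -> T0 T1
  C -> a
  T0 -> a
  T1 -> b
  T2 -> c

CYK fill:
  T[0,0] 'a' = {C,T0}  orig:{C}
  T[1,1] 'a' = {C,T0}  orig:{C}
  T[2,2] 'b' = {T1}  orig:{}
  T[3,3] 'b' = {T1}  orig:{}
  T[0,1] 'aa' = {A}
  T[1,2] 'ab' = {B,S}
  T[2,3] 'bb' = {S}
  T[0,2] 'aab' = {S}
  T[1,3] 'abb' = {S}
  T[0,3] 'aabb' = {S}

S ∈ T[0,3] ⇒ YES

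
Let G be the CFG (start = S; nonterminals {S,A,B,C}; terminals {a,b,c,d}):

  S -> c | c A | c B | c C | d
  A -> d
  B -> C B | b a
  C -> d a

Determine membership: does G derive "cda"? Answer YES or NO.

CNF form of G:
  S -> T3 A | T3 B | T3 C | c | d
  A -> d
  B -> C B | T0 T1
  C -> T2 T1
  T0 -> b
  T1 -> a
  T2 -> d
  T3 -> c

CYK fill:
  cell(0,0) c: {S,T3}  orig:{S}
  cell(1,1) d: {A,S,T2}  orig:{A,S}
  cell(2,2) a: {T1}  orig:{}
  cell(0,1) cd: {S}
  cell(1,2) da: {C}
  cell(0,2) cda: {S}

S ∈ T[0,2] ⇒ YES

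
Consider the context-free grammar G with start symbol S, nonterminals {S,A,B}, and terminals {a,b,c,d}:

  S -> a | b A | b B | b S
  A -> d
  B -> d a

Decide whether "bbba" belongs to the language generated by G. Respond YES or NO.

CNF form of G:
  S -> T2 A | T2 B | T2 S | a
  A -> d
  B -> T0 T1
  T0 -> d
  T1 -> a
  T2 -> b

Fill CYK table bottom-up:
  [0..0]={T2}  "b"  orig:{}
  [1..1]={T2}  "b"  orig:{}
  [2..2]={T2}  "b"  orig:{}
  [3..3]={S,T1}  "a"  orig:{S}
  [0..1]=∅  "bb"
  [1..2]=∅  "bb"
  [2..3]={S}  "ba"
  [0..2]=∅  "bbb"
  [1..3]={S}  "bba"
  [0..3]={S}  "bbba"

S ∈ T[0,3] ⇒ YES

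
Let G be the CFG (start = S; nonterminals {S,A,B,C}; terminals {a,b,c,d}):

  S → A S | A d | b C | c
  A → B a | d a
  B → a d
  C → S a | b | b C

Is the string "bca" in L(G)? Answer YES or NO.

CNF form of G:
  S -> A S | A T1 | T2 C | c
  A -> B T0 | T1 T0
  B -> T0 T1
  C -> S T0 | T2 C | b
  T0 -> a
  T1 -> d
  T2 -> b

CYK table (by increasing span):
  T[0,0] 'b' = {C,T2}  orig:{C}
  T[1,1] 'c' = {S}
  T[2,2] 'a' = {T0}  orig:{}
  T[0,1] 'bc' = ∅
  T[1,2] 'ca' = {C}
  T[0,2] 'bca' = {C,S}

S ∈ T[0,2] ⇒ YES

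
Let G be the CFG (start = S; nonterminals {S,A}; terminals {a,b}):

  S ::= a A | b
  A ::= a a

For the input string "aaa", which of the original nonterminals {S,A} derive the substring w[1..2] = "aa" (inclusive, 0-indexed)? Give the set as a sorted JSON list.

CNF form of G:
  S -> T0 A | b
  A -> T0 T0
  T0 -> a

CYK table (by increasing span) — only the sub-triangle for w[1..2]:
  T[1,1] 'a' = {T0}  orig:{}
  T[2,2] 'a' = {T0}  orig:{}
  T[1,2] 'aa' = {A}

Original NTs in T[1,2] deriving "aa": ["A"]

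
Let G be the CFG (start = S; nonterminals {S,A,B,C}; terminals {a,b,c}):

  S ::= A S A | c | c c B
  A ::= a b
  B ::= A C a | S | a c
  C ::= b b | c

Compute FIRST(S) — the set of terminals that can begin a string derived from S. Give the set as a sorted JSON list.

FIRST sets, iterate to fixpoint:
pass 1:
  A via A→a b: +{a}
  B via B→A C a: +{a}
  C via C→b b: +{b}
  C via C→c: +{c}
  S via S→A S A: +{a}
  S via S→c: +{c}
  FIRST[S]={a,c}  FIRST[A]={a}  FIRST[B]={a}  FIRST[C]={b,c}
pass 2:
  B via B→S: +{c}
  FIRST[S]={a,c}  FIRST[A]={a}  FIRST[B]={a,c}  FIRST[C]={b,c}
pass 3: done
  FIRST[S]={a,c}  FIRST[A]={a}  FIRST[B]={a,c}  FIRST[C]={b,c}

FIRST(S) = ["a", "c"]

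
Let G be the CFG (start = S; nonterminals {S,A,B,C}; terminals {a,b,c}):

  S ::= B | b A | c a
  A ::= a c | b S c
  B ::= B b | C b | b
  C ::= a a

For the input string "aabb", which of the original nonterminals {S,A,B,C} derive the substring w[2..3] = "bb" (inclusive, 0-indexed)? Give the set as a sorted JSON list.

Convert to CNF:
  S -> B T2 | C T2 | T1 T0 | T2 A | b
  A -> T0 T1 | T2 X3
  B -> B T2 | C T2 | b
  C -> T0 T0
  T0 -> a
  T1 -> c
  T2 -> b
  X3 -> S T1

Fill CYK table bottom-up (cells [i..j] with 2 ≤ i ≤ j ≤ 3 only):
  cell(2,2) b: {B,S,T2}  orig:{B,S}
  cell(3,3) b: {B,S,T2}  orig:{B,S}
  cell(2,3) bb: {B,S}

Original NTs in T[2,3] deriving "bb": ["B", "S"]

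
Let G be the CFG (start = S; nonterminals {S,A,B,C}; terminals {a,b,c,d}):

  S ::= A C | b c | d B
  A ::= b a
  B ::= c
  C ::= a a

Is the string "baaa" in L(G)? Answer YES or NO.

Convert to CNF:
  S -> A C | T0 T2 | T3 B
  A -> T0 T1
  B -> c
  C -> T1 T1
  T0 -> b
  T1 -> a
  T2 -> c
  T3 -> d

CYK table (by increasing span):
  [0..0]={T0}  "b"  orig:{}
  [1..1]={T1}  "a"  orig:{}
  [2..2]={T1}  "a"  orig:{}
  [3..3]={T1}  "a"  orig:{}
  [0..1]={A}  "ba"
  [1..2]={C}  "aa"
  [2..3]={C}  "aa"
  [0..2]=∅  "baa"
  [1..3]=∅  "aaa"
  [0..3]={S}  "baaa"

S ∈ T[0,3] ⇒ YES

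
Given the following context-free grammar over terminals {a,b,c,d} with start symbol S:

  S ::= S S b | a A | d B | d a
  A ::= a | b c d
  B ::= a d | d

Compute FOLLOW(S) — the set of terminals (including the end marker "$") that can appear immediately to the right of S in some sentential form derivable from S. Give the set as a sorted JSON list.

Compute FIRST by fixpoint:
iter 1:
  A via A→a: +{a}
  A via A→b c d: +{b}
  B via B→a d: +{a}
  B via B→d: +{d}
  S via S→a A: +{a}
  S via S→d B: +{d}
  S: {a,d}  A: {a,b}  B: {a,d}
iter 2: — fixpoint
  S: {a,d}  A: {a,b}  B: {a,d}

FOLLOW iteration:
FOLLOW(S) := {$}
[1]
  S→S S b: FOLLOW(S) ⊇ FIRST(S) = {a,d}; new: +{a,d}
  S→S S b: FOLLOW(S) ⊇ FIRST(b) = {b}; new: +{b}
  S→a A: FOLLOW(A) ⊇ FOLLOW(S) ⊇ {$,a,b,d}; new: +{$,a,b,d}
  S→d B: FOLLOW(B) ⊇ FOLLOW(S) ⊇ {$,a,b,d}; new: +{$,a,b,d}
  S: {$,a,b,d}  A: {$,a,b,d}  B: {$,a,b,d}
[2] (no change)
  S: {$,a,b,d}  A: {$,a,b,d}  B: {$,a,b,d}

FOLLOW(S) = ["$", "a", "b", "d"]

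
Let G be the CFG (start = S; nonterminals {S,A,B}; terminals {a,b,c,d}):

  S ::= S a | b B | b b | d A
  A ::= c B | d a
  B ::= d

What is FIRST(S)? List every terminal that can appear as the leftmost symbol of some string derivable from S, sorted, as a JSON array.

FIRST sets, iterate to fixpoint:
round 1:
  A via A→c B: +{c}
  A via A→d a: +{d}
  B via B→d: +{d}
  S via S→b B: +{b}
  S via S→d A: +{d}
  FIRST(S)={b,d}  FIRST(A)={c,d}  FIRST(B)={d}
round 2: done
  FIRST(S)={b,d}  FIRST(A)={c,d}  FIRST(B)={d}

FIRST(S) = ["b", "d"]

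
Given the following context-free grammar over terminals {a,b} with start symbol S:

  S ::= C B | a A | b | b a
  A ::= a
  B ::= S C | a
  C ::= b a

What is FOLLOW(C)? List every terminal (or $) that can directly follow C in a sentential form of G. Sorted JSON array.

FIRST iteration:
[1]
  A via A→a: +{a}
  B via B→a: +{a}
  C via C→b a: +{b}
  S via S→C B: +{b}
  S via S→a A: +{a}
  FIRST[S]={a,b}  FIRST[A]={a}  FIRST[B]={a}  FIRST[C]={b}
[2]
  B via B→S C: +{b}
  FIRST[S]={a,b}  FIRST[A]={a}  FIRST[B]={a,b}  FIRST[C]={b}
[3] (no change)
  FIRST[S]={a,b}  FIRST[A]={a}  FIRST[B]={a,b}  FIRST[C]={b}

Compute FOLLOW by fixpoint:
FOLLOW(S) := {$}
pass 1:
  B→S C: FOLLOW(S) ⊇ FIRST(C) = {b}; new: +{b}
  S→C B: FOLLOW(C) ⊇ FIRST(B) = {a,b}; new: +{a,b}
  S→C B: FOLLOW(B) ⊇ FOLLOW(S) ⊇ {$,b}; new: +{$,b}
  S→a A: FOLLOW(A) ⊇ FOLLOW(S) ⊇ {$,b}; new: +{$,b}
  FOLLOW(S)={$,b}  FOLLOW(A)={$,b}  FOLLOW(B)={$,b}  FOLLOW(C)={a,b}
pass 2:
  B→S C: FOLLOW(C) ⊇ FOLLOW(B) ⊇ {$,b}; new: +{$}
  FOLLOW(S)={$,b}  FOLLOW(A)={$,b}  FOLLOW(B)={$,b}  FOLLOW(C)={$,a,b}
pass 3: (stable)
  FOLLOW(S)={$,b}  FOLLOW(A)={$,b}  FOLLOW(B)={$,b}  FOLLOW(C)={$,a,b}

FOLLOW(C) = ["$", "a", "b"]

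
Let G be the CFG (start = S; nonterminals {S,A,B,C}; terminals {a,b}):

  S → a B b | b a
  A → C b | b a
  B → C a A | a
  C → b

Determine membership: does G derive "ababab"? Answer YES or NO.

CNF form of G:
  S -> T0 T1 | T1 X3
  A -> C T0 | T0 T1
  B -> C X2 | a
  C -> b
  T0 -> b
  T1 -> a
  X2 -> T1 A
  X3 -> B T0

Fill CYK table bottom-up:
  T[0,0] 'a' = {B,T1}  orig:{B}
  T[1,1] 'b' = {C,T0}  orig:{C}
  T[2,2] 'a' = {B,T1}  orig:{B}
  T[3,3] 'b' = {C,T0}  orig:{C}
  T[4,4] 'a' = {B,T1}  orig:{B}
  T[5,5] 'b' = {C,T0}  orig:{C}
  T[0,1] 'ab' = {X3}  orig:{}
  T[1,2] 'ba' = {A,S}
  T[2,3] 'ab' = {X3}  orig:{}
  T[3,4] 'ba' = {A,S}
  T[4,5] 'ab' = {X3}  orig:{}
  T[0,2] 'aba' = {X2}  orig:{}
  T[1,3] 'bab' = ∅
  T[2,4] 'aba' = {X2}  orig:{}
  T[3,5] 'bab' = ∅
  T[0,3] 'abab' = ∅
  T[1,4] 'baba' = {B}
  T[2,5] 'abab' = ∅
  T[0,4] 'ababa' = ∅
  T[1,5] 'babab' = {X3}  orig:{}
  T[0,5] 'ababab' = {S}

S ∈ T[0,5] ⇒ YES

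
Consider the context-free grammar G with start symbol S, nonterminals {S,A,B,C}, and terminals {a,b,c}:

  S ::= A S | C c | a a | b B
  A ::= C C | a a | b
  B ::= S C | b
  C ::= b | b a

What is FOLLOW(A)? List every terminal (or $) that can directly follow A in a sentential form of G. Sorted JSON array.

FIRST sets, iterate to fixpoint:
round 1:
  A via A→a a: +{a}
  A via A→b: +{b}
  B via B→b: +{b}
  C via C→b: +{b}
  S via S→A S: +{a,b}
  S: {a,b}  A: {a,b}  B: {b}  C: {b}
round 2:
  B via B→S C: +{a}
  S: {a,b}  A: {a,b}  B: {a,b}  C: {b}
round 3: done
  S: {a,b}  A: {a,b}  B: {a,b}  C: {b}

FOLLOW iteration:
FOLLOW(S) := {$}
iter 1:
  A→C C: FOLLOW(C) ⊇ FIRST(C) = {b}; new: +{b}
  B→S C: FOLLOW(S) ⊇ FIRST(C) = {b}; new: +{b}
  S→A S: FOLLOW(A) ⊇ FIRST(S) = {a,b}; new: +{a,b}
  S→C c: FOLLOW(C) ⊇ FIRST(c) = {c}; new: +{c}
  S→b B: FOLLOW(B) ⊇ FOLLOW(S) ⊇ {$,b}; new: +{$,b}
  S: {$,b}  A: {a,b}  B: {$,b}  C: {b,c}
iter 2:
  A→C C: FOLLOW(C) ⊇ FOLLOW(A) ⊇ {a,b}; new: +{a}
  B→S C: FOLLOW(C) ⊇ FOLLOW(B) ⊇ {$,b}; new: +{$}
  S: {$,b}  A: {a,b}  B: {$,b}  C: {$,a,b,c}
iter 3: (no change)
  S: {$,b}  A: {a,b}  B: {$,b}  C: {$,a,b,c}

FOLLOW(A) = ["a", "b"]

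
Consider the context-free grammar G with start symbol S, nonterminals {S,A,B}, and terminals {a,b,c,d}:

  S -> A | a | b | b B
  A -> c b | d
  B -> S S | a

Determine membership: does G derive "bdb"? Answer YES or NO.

Convert to CNF:
  S -> T0 T1 | T1 B | a | b | d
  A -> T0 T1 | d
  B -> S S | a
  T0 -> c
  T1 -> b

Fill CYK table bottom-up:
  [0..0]={S,T1}  "b"  orig:{S}
  [1..1]={A,S}  "d"
  [2..2]={S,T1}  "b"  orig:{S}
  [0..1]={B}  "bd"
  [1..2]={B}  "db"
  [0..2]={S}  "bdb"

S ∈ T[0,2] ⇒ YES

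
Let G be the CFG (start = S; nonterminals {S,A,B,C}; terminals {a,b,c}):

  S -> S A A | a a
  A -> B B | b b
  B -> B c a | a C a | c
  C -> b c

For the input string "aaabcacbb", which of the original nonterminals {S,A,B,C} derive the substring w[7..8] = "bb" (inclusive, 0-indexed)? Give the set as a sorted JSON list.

CNF form of G:
  S -> S X5 | T2 T2
  A -> B B | T0 T0
  B -> B X3 | T2 X4 | c
  C -> T0 T1
  T0 -> b
  T1 -> c
  T2 -> a
  X3 -> T1 T2
  X4 -> C T2
  X5 -> A A

Fill CYK table bottom-up (cells [i..j] with 7 ≤ i ≤ j ≤ 8 only):
  [7..7]={T0}  "b"  orig:{}
  [8..8]={T0}  "b"  orig:{}
  [7..8]={A}  "bb"

Original NTs in T[7,8] deriving "bb": ["A"]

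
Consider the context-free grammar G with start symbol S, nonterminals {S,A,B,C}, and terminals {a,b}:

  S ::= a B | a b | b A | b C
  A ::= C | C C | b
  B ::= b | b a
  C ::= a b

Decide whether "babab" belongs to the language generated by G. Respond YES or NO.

CNF form of G:
  S -> T0 B | T0 T1 | T1 A | T1 C
  A -> C C | T0 T1 | b
  B -> T1 T0 | b
  C -> T0 T1
  T0 -> a
  T1 -> b

CYK fill:
  cell(0,0) b: {A,B,T1}  orig:{A,B}
  cell(1,1) a: {T0}  orig:{}
  cell(2,2) b: {A,B,T1}  orig:{A,B}
  cell(3,3) a: {T0}  orig:{}
  cell(4,4) b: {A,B,T1}  orig:{A,B}
  cell(0,1) ba: {B}
  cell(1,2) ab: {A,C,S}
  cell(2,3) ba: {B}
  cell(3,4) ab: {A,C,S}
  cell(0,2) bab: {S}
  cell(1,3) aba: {S}
  cell(2,4) bab: {S}
  cell(0,3) baba: ∅
  cell(1,4) abab: {A}
  cell(0,4) babab: {S}

S ∈ T[0,4] ⇒ YES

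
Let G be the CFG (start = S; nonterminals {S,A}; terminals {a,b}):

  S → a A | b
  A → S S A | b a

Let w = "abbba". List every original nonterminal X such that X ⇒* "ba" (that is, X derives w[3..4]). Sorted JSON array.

Convert to CNF:
  S -> T1 A | b
  A -> S X2 | T0 T1
  T0 -> b
  T1 -> a
  X2 -> S A

Fill CYK table bottom-up — only the sub-triangle for w[3..4]:
  cell(3,3) b: {S,T0}  orig:{S}
  cell(4,4) a: {T1}  orig:{}
  cell(3,4) ba: {A}

Original NTs in T[3,4] deriving "ba": ["A"]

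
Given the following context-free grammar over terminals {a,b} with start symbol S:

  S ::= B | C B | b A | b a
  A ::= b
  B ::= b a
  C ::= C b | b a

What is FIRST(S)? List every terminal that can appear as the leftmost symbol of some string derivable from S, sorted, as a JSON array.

FIRST iteration:
iter 1:
  A via A→b: +{b}
  B via B→b a: +{b}
  C via C→b a: +{b}
  S via S→B: +{b}
  FIRST(S)={b}  FIRST(A)={b}  FIRST(B)={b}  FIRST(C)={b}
iter 2: (stable)
  FIRST(S)={b}  FIRST(A)={b}  FIRST(B)={b}  FIRST(C)={b}

FIRST(S) = ["b"]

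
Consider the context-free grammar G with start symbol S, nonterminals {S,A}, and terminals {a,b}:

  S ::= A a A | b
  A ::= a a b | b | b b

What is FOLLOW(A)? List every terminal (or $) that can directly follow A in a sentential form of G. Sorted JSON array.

Compute FIRST by fixpoint:
[1]
  A via A→a a b: +{a}
  A via A→b: +{b}
  S via S→A a A: +{a,b}
  S: {a,b}  A: {a,b}
[2] done
  S: {a,b}  A: {a,b}

FOLLOW iteration:
seed FOLLOW(S) with $
[1]
  S→A a A: FOLLOW(A) ⊇ FIRST(a) = {a}; new: +{a}
  S→A a A: FOLLOW(A) ⊇ FOLLOW(S) ⊇ {$}; new: +{$}
  FOLLOW[S]={$}  FOLLOW[A]={$,a}
[2] (stable)
  FOLLOW[S]={$}  FOLLOW[A]={$,a}

FOLLOW(A) = ["$", "a"]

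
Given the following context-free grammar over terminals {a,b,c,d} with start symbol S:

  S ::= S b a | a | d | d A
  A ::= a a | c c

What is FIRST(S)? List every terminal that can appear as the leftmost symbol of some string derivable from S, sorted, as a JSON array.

FIRST sets, iterate to fixpoint:
round 1:
  A via A→a a: +{a}
  A via A→c c: +{c}
  S via S→a: +{a}
  S via S→d: +{d}
  S: {a,d}  A: {a,c}
round 2: (no change)
  S: {a,d}  A: {a,c}

FIRST(S) = ["a", "d"]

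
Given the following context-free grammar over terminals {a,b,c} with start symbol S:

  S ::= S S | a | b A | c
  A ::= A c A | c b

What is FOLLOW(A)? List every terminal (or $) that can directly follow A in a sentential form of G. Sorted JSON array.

FIRST iteration:
iter 1:
  A via A→c b: +{c}
  S via S→a: +{a}
  S via S→b A: +{b}
  S via S→c: +{c}
  FIRST(S)={a,b,c}  FIRST(A)={c}
iter 2: (stable)
  FIRST(S)={a,b,c}  FIRST(A)={c}

FOLLOW sets:
seed FOLLOW(S) with $
iter 1:
  A→A c A: FOLLOW(A) ⊇ FIRST(c) = {c}; new: +{c}
  S→S S: FOLLOW(S) ⊇ FIRST(S) = {a,b,c}; new: +{a,b,c}
  S→b A: FOLLOW(A) ⊇ FOLLOW(S) ⊇ {$,a,b,c}; new: +{$,a,b}
  FOLLOW[S]={$,a,b,c}  FOLLOW[A]={$,a,b,c}
iter 2: (stable)
  FOLLOW[S]={$,a,b,c}  FOLLOW[A]={$,a,b,c}

FOLLOW(A) = ["$", "a", "b", "c"]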